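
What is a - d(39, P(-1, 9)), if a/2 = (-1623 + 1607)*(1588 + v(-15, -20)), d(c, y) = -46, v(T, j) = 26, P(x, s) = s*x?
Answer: -51602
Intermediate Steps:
a = -51648 (a = 2*((-1623 + 1607)*(1588 + 26)) = 2*(-16*1614) = 2*(-25824) = -51648)
a - d(39, P(-1, 9)) = -51648 - 1*(-46) = -51648 + 46 = -51602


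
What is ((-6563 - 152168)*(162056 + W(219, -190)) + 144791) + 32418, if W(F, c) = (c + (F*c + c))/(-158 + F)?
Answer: -1562446042657/61 ≈ -2.5614e+10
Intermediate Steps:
W(F, c) = (2*c + F*c)/(-158 + F) (W(F, c) = (c + (c + F*c))/(-158 + F) = (2*c + F*c)/(-158 + F))
((-6563 - 152168)*(162056 + W(219, -190)) + 144791) + 32418 = ((-6563 - 152168)*(162056 - 190*(2 + 219)/(-158 + 219)) + 144791) + 32418 = (-158731*(162056 - 190*221/61) + 144791) + 32418 = (-158731*(162056 - 190*1/61*221) + 144791) + 32418 = (-158731*(162056 - 41990/61) + 144791) + 32418 = (-158731*9843426/61 + 144791) + 32418 = (-1562456852406/61 + 144791) + 32418 = -1562448020155/61 + 32418 = -1562446042657/61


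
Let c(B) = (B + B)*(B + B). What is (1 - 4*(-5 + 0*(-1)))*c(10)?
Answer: 8400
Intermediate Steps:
c(B) = 4*B**2 (c(B) = (2*B)*(2*B) = 4*B**2)
(1 - 4*(-5 + 0*(-1)))*c(10) = (1 - 4*(-5 + 0*(-1)))*(4*10**2) = (1 - 4*(-5 + 0))*(4*100) = (1 - 4*(-5))*400 = (1 + 20)*400 = 21*400 = 8400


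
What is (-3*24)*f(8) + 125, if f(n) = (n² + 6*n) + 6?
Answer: -8371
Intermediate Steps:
f(n) = 6 + n² + 6*n
(-3*24)*f(8) + 125 = (-3*24)*(6 + 8² + 6*8) + 125 = -72*(6 + 64 + 48) + 125 = -72*118 + 125 = -8496 + 125 = -8371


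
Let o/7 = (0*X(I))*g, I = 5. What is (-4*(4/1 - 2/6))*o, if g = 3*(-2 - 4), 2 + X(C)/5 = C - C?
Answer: 0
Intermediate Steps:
X(C) = -10 (X(C) = -10 + 5*(C - C) = -10 + 5*0 = -10 + 0 = -10)
g = -18 (g = 3*(-6) = -18)
o = 0 (o = 7*((0*(-10))*(-18)) = 7*(0*(-18)) = 7*0 = 0)
(-4*(4/1 - 2/6))*o = -4*(4/1 - 2/6)*0 = -4*(4*1 - 2*⅙)*0 = -4*(4 - ⅓)*0 = -4*11/3*0 = -44/3*0 = 0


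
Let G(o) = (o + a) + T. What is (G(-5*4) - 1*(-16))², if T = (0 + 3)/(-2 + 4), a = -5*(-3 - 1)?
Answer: 1225/4 ≈ 306.25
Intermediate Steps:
a = 20 (a = -5*(-4) = 20)
T = 3/2 ≈ 1.5000
G(o) = 43/2 + o (G(o) = (o + 20) + 3/2 = (20 + o) + 3/2 = 43/2 + o)
(G(-5*4) - 1*(-16))² = ((43/2 - 5*4) - 1*(-16))² = ((43/2 - 20) + 16)² = (3/2 + 16)² = (35/2)² = 1225/4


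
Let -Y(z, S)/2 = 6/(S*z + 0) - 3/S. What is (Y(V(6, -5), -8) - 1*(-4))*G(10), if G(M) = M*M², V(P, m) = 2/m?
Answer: -500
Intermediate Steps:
Y(z, S) = 6/S - 12/(S*z) (Y(z, S) = -2*(6/(S*z + 0) - 3/S) = -2*(6/((S*z)) - 3/S) = -2*(6*(1/(S*z)) - 3/S) = -2*(6/(S*z) - 3/S) = -2*(-3/S + 6/(S*z)) = 6/S - 12/(S*z))
G(M) = M³
(Y(V(6, -5), -8) - 1*(-4))*G(10) = (6*(-2 + 2/(-5))/(-8*(2/(-5))) - 1*(-4))*10³ = (6*(-⅛)*(-2 + 2*(-⅕))/(2*(-⅕)) + 4)*1000 = (6*(-⅛)*(-2 - ⅖)/(-⅖) + 4)*1000 = (6*(-⅛)*(-5/2)*(-12/5) + 4)*1000 = (-9/2 + 4)*1000 = -½*1000 = -500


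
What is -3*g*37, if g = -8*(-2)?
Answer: -1776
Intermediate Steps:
g = 16
-3*g*37 = -3*16*37 = -48*37 = -1776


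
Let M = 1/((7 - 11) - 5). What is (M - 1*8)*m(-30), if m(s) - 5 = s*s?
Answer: -66065/9 ≈ -7340.6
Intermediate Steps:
m(s) = 5 + s**2 (m(s) = 5 + s*s = 5 + s**2)
M = -1/9 (M = 1/(-4 - 5) = 1/(-9) = -1/9 ≈ -0.11111)
(M - 1*8)*m(-30) = (-1/9 - 1*8)*(5 + (-30)**2) = (-1/9 - 8)*(5 + 900) = -73/9*905 = -66065/9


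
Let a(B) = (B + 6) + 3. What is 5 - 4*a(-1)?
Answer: -27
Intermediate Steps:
a(B) = 9 + B (a(B) = (6 + B) + 3 = 9 + B)
5 - 4*a(-1) = 5 - 4*(9 - 1) = 5 - 4*8 = 5 - 32 = -27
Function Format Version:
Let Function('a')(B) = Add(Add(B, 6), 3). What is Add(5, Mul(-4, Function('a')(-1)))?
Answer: -27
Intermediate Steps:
Function('a')(B) = Add(9, B) (Function('a')(B) = Add(Add(6, B), 3) = Add(9, B))
Add(5, Mul(-4, Function('a')(-1))) = Add(5, Mul(-4, Add(9, -1))) = Add(5, Mul(-4, 8)) = Add(5, -32) = -27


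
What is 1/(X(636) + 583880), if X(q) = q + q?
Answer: 1/585152 ≈ 1.7090e-6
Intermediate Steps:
X(q) = 2*q
1/(X(636) + 583880) = 1/(2*636 + 583880) = 1/(1272 + 583880) = 1/585152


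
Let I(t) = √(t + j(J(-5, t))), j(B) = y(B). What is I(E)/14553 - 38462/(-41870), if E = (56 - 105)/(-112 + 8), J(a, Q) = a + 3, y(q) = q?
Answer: 19231/20935 + I*√4134/756756 ≈ 0.9186 + 8.4963e-5*I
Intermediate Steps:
J(a, Q) = 3 + a
j(B) = B
E = 49/104 (E = -49/(-104) = -49*(-1/104) = 49/104 ≈ 0.47115)
I(t) = √(-2 + t) (I(t) = √(t + (3 - 5)) = √(t - 2) = √(-2 + t))
I(E)/14553 - 38462/(-41870) = √(-2 + 49/104)/14553 - 38462/(-41870) = √(-159/104)*(1/14553) - 38462*(-1/41870) = (I*√4134/52)*(1/14553) + 19231/20935 = I*√4134/756756 + 19231/20935 = 19231/20935 + I*√4134/756756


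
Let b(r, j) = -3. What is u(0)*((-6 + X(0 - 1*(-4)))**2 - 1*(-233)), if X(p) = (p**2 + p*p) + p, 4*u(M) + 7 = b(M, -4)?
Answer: -5665/2 ≈ -2832.5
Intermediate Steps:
u(M) = -5/2 (u(M) = -7/4 + (1/4)*(-3) = -7/4 - 3/4 = -5/2)
X(p) = p + 2*p**2 (X(p) = (p**2 + p**2) + p = 2*p**2 + p = p + 2*p**2)
u(0)*((-6 + X(0 - 1*(-4)))**2 - 1*(-233)) = -5*((-6 + (0 - 1*(-4))*(1 + 2*(0 - 1*(-4))))**2 - 1*(-233))/2 = -5*((-6 + (0 + 4)*(1 + 2*(0 + 4)))**2 + 233)/2 = -5*((-6 + 4*(1 + 2*4))**2 + 233)/2 = -5*((-6 + 4*(1 + 8))**2 + 233)/2 = -5*((-6 + 4*9)**2 + 233)/2 = -5*((-6 + 36)**2 + 233)/2 = -5*(30**2 + 233)/2 = -5*(900 + 233)/2 = -5/2*1133 = -5665/2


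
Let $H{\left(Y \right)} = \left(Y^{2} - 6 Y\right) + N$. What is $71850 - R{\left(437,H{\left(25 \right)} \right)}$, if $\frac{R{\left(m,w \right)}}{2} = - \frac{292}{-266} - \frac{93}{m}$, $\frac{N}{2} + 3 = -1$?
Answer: $\frac{219783736}{3059} \approx 71848.0$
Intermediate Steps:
$N = -8$ ($N = -6 + 2 \left(-1\right) = -6 - 2 = -8$)
$H{\left(Y \right)} = -8 + Y^{2} - 6 Y$ ($H{\left(Y \right)} = \left(Y^{2} - 6 Y\right) - 8 = -8 + Y^{2} - 6 Y$)
$R{\left(m,w \right)} = \frac{292}{133} - \frac{186}{m}$ ($R{\left(m,w \right)} = 2 \left(- \frac{292}{-266} - \frac{93}{m}\right) = 2 \left(\left(-292\right) \left(- \frac{1}{266}\right) - \frac{93}{m}\right) = 2 \left(\frac{146}{133} - \frac{93}{m}\right) = \frac{292}{133} - \frac{186}{m}$)
$71850 - R{\left(437,H{\left(25 \right)} \right)} = 71850 - \left(\frac{292}{133} - \frac{186}{437}\right) = 71850 - \frac{5414}{3059} = \frac{219783736}{3059}$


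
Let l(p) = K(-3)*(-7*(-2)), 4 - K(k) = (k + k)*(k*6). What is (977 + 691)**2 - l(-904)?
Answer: 2783680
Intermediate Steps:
K(k) = 4 - 12*k**2 (K(k) = 4 - (k + k)*k*6 = 4 - 2*k*6*k = 4 - 12*k**2)
l(p) = -1456 (l(p) = (4 - 12*(-3)**2)*(-7*(-2)) = (4 - 12*9)*14 = (4 - 108)*14 = -104*14 = -1456)
(977 + 691)**2 - l(-904) = (977 + 691)**2 - 1*(-1456) = 1668**2 + 1456 = 2782224 + 1456 = 2783680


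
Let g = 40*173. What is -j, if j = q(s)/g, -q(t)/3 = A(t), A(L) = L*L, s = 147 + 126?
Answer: 223587/6920 ≈ 32.310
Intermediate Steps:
s = 273
A(L) = L**2
q(t) = -3*t**2
g = 6920
j = -223587/6920 (j = -3*273**2/6920 = -3*74529*(1/6920) = -223587*1/6920 = -223587/6920 ≈ -32.310)
-j = -1*(-223587/6920) = 223587/6920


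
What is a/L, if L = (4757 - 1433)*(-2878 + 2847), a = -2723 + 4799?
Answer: -173/8587 ≈ -0.020147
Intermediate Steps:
a = 2076
L = -103044 (L = 3324*(-31) = -103044)
a/L = 2076/(-103044) = 2076*(-1/103044) = -173/8587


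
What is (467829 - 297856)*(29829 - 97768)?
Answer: -11547795647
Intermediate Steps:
(467829 - 297856)*(29829 - 97768) = 169973*(-67939) = -11547795647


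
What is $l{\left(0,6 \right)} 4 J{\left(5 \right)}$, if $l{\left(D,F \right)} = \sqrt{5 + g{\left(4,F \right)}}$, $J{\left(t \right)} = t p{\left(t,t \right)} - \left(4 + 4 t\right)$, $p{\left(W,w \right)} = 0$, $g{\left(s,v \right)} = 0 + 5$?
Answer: $- 96 \sqrt{10} \approx -303.58$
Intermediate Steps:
$g{\left(s,v \right)} = 5$
$J{\left(t \right)} = -4 - 4 t$ ($J{\left(t \right)} = t 0 - \left(4 + 4 t\right) = 0 - \left(4 + 4 t\right) = -4 - 4 t$)
$l{\left(D,F \right)} = \sqrt{10}$ ($l{\left(D,F \right)} = \sqrt{5 + 5} = \sqrt{10}$)
$l{\left(0,6 \right)} 4 J{\left(5 \right)} = \sqrt{10} \cdot 4 \left(-4 - 20\right) = 4 \sqrt{10} \left(-4 - 20\right) = 4 \sqrt{10} \left(-24\right) = - 96 \sqrt{10}$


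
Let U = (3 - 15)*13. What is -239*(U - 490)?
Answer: 154394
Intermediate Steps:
U = -156 (U = -12*13 = -156)
-239*(U - 490) = -239*(-156 - 490) = -239*(-646) = 154394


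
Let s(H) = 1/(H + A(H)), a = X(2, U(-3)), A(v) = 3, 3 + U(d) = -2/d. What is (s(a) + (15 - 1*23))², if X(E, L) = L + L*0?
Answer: 169/4 ≈ 42.250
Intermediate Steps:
U(d) = -3 - 2/d
X(E, L) = L (X(E, L) = L + 0 = L)
a = -7/3 (a = -3 - 2/(-3) = -3 - 2*(-⅓) = -3 + ⅔ = -7/3 ≈ -2.3333)
s(H) = 1/(3 + H) (s(H) = 1/(H + 3) = 1/(3 + H))
(s(a) + (15 - 1*23))² = (1/(3 - 7/3) + (15 - 1*23))² = (1/(⅔) + (15 - 23))² = (3/2 - 8)² = (-13/2)² = 169/4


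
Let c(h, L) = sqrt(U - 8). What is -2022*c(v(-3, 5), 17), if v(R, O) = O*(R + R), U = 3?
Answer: -2022*I*sqrt(5) ≈ -4521.3*I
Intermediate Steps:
v(R, O) = 2*O*R (v(R, O) = O*(2*R) = 2*O*R)
c(h, L) = I*sqrt(5) (c(h, L) = sqrt(3 - 8) = sqrt(-5) = I*sqrt(5))
-2022*c(v(-3, 5), 17) = -2022*I*sqrt(5)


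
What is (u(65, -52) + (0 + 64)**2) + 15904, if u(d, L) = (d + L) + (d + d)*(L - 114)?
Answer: -1567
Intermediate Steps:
u(d, L) = L + d + 2*d*(-114 + L) (u(d, L) = (L + d) + (2*d)*(-114 + L) = (L + d) + 2*d*(-114 + L) = L + d + 2*d*(-114 + L))
(u(65, -52) + (0 + 64)**2) + 15904 = ((-52 - 227*65 + 2*(-52)*65) + (0 + 64)**2) + 15904 = ((-52 - 14755 - 6760) + 64**2) + 15904 = (-21567 + 4096) + 15904 = -17471 + 15904 = -1567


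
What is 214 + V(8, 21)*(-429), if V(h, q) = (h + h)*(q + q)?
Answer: -288074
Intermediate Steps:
V(h, q) = 4*h*q (V(h, q) = (2*h)*(2*q) = 4*h*q)
214 + V(8, 21)*(-429) = 214 + (4*8*21)*(-429) = 214 + 672*(-429) = 214 - 288288 = -288074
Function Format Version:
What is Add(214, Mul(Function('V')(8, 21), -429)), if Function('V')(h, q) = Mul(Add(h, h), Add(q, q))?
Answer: -288074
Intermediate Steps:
Function('V')(h, q) = Mul(4, h, q) (Function('V')(h, q) = Mul(Mul(2, h), Mul(2, q)) = Mul(4, h, q))
Add(214, Mul(Function('V')(8, 21), -429)) = Add(214, Mul(Mul(4, 8, 21), -429)) = Add(214, Mul(672, -429)) = Add(214, -288288) = -288074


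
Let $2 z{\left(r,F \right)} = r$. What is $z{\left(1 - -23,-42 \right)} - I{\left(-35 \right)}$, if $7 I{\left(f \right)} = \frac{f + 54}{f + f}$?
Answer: $\frac{5899}{490} \approx 12.039$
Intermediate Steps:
$z{\left(r,F \right)} = \frac{r}{2}$
$I{\left(f \right)} = \frac{54 + f}{14 f}$ ($I{\left(f \right)} = \frac{\left(f + 54\right) \frac{1}{f + f}}{7} = \frac{\left(54 + f\right) \frac{1}{2 f}}{7} = \frac{\frac{1}{2} \frac{1}{f} \left(54 + f\right)}{7} = \frac{54 + f}{14 f}$)
$z{\left(1 - -23,-42 \right)} - I{\left(-35 \right)} = \frac{1 - -23}{2} - \frac{54 - 35}{14 \left(-35\right)} = \frac{1 + 23}{2} - \frac{1}{14} \left(- \frac{1}{35}\right) 19 = \frac{1}{2} \cdot 24 - - \frac{19}{490} = 12 + \frac{19}{490} = \frac{5899}{490}$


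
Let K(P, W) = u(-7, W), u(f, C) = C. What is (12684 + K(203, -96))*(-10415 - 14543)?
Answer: -314171304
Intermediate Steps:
K(P, W) = W
(12684 + K(203, -96))*(-10415 - 14543) = (12684 - 96)*(-10415 - 14543) = 12588*(-24958) = -314171304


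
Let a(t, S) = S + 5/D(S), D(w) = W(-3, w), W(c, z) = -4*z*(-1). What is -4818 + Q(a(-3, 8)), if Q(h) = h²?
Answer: -4865511/1024 ≈ -4751.5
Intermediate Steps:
W(c, z) = 4*z
D(w) = 4*w
a(t, S) = S + 5/(4*S) (a(t, S) = S + 5/((4*S)) = S + 5*(1/(4*S)) = S + 5/(4*S))
-4818 + Q(a(-3, 8)) = -4818 + (8 + (5/4)/8)² = -4818 + (8 + (5/4)*(⅛))² = -4818 + (8 + 5/32)² = -4818 + (261/32)² = -4818 + 68121/1024 = -4865511/1024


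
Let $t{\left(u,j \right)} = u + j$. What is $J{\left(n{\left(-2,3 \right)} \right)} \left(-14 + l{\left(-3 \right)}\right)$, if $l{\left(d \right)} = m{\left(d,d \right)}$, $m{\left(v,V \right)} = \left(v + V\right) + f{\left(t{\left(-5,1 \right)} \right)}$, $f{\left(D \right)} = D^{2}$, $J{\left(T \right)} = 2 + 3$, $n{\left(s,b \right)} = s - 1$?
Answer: $-20$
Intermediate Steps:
$t{\left(u,j \right)} = j + u$
$n{\left(s,b \right)} = -1 + s$
$J{\left(T \right)} = 5$
$m{\left(v,V \right)} = 16 + V + v$ ($m{\left(v,V \right)} = \left(v + V\right) + \left(1 - 5\right)^{2} = \left(V + v\right) + \left(-4\right)^{2} = \left(V + v\right) + 16 = 16 + V + v$)
$l{\left(d \right)} = 16 + 2 d$ ($l{\left(d \right)} = 16 + d + d = 16 + 2 d$)
$J{\left(n{\left(-2,3 \right)} \right)} \left(-14 + l{\left(-3 \right)}\right) = 5 \left(-14 + \left(16 + 2 \left(-3\right)\right)\right) = 5 \left(-14 + \left(16 - 6\right)\right) = 5 \left(-14 + 10\right) = 5 \left(-4\right) = -20$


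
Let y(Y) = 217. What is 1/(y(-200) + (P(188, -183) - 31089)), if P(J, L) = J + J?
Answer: -1/30496 ≈ -3.2791e-5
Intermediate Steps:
P(J, L) = 2*J
1/(y(-200) + (P(188, -183) - 31089)) = 1/(217 + (2*188 - 31089)) = 1/(217 + (376 - 31089)) = 1/(217 - 30713) = 1/(-30496) = -1/30496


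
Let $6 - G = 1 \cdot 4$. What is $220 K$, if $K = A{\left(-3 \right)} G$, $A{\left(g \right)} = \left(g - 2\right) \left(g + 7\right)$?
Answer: $-8800$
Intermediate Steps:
$A{\left(g \right)} = \left(-2 + g\right) \left(7 + g\right)$
$G = 2$ ($G = 6 - 1 \cdot 4 = 6 - 4 = 2$)
$K = -40$ ($K = \left(-14 + \left(-3\right)^{2} + 5 \left(-3\right)\right) 2 = \left(-14 + 9 - 15\right) 2 = \left(-20\right) 2 = -40$)
$220 K = 220 \left(-40\right) = -8800$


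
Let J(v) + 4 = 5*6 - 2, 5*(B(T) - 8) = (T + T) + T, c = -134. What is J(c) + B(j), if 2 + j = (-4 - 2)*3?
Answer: 20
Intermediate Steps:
j = -20 (j = -2 + (-4 - 2)*3 = -2 - 6*3 = -2 - 18 = -20)
B(T) = 8 + 3*T/5 (B(T) = 8 + ((T + T) + T)/5 = 8 + (2*T + T)/5 = 8 + (3*T)/5 = 8 + 3*T/5)
J(v) = 24 (J(v) = -4 + (5*6 - 2) = -4 + (30 - 2) = -4 + 28 = 24)
J(c) + B(j) = 24 + (8 + (⅗)*(-20)) = 24 + (8 - 12) = 24 - 4 = 20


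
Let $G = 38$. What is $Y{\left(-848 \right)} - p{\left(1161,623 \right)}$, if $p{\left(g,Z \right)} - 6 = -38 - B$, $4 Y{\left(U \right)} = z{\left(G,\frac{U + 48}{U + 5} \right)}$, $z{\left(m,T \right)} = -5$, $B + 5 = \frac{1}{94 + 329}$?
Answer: $\frac{43573}{1692} \approx 25.752$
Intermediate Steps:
$B = - \frac{2114}{423}$ ($B = -5 + \frac{1}{94 + 329} = -5 + \frac{1}{423} = - \frac{2114}{423} \approx -4.9976$)
$Y{\left(U \right)} = - \frac{5}{4}$ ($Y{\left(U \right)} = \frac{1}{4} \left(-5\right) = - \frac{5}{4}$)
$p{\left(g,Z \right)} = - \frac{11422}{423}$ ($p{\left(g,Z \right)} = 6 - \frac{13960}{423} = - \frac{11422}{423}$)
$Y{\left(-848 \right)} - p{\left(1161,623 \right)} = - \frac{5}{4} - - \frac{11422}{423} = - \frac{5}{4} + \frac{11422}{423} = \frac{43573}{1692}$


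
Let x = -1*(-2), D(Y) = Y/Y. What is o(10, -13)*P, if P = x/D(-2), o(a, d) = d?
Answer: -26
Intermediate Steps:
D(Y) = 1
x = 2
P = 2 (P = 2/1 = 2*1 = 2)
o(10, -13)*P = -13*2 = -26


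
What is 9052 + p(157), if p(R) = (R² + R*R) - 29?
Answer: 58321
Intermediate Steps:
p(R) = -29 + 2*R² (p(R) = (R² + R²) - 29 = 2*R² - 29 = -29 + 2*R²)
9052 + p(157) = 9052 + (-29 + 2*157²) = 9052 + (-29 + 2*24649) = 9052 + (-29 + 49298) = 9052 + 49269 = 58321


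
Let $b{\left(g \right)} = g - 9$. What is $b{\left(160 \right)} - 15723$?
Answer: $-15572$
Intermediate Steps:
$b{\left(g \right)} = -9 + g$ ($b{\left(g \right)} = g - 9 = -9 + g$)
$b{\left(160 \right)} - 15723 = \left(-9 + 160\right) - 15723 = 151 - 15723 = -15572$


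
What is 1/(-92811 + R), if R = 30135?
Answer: -1/62676 ≈ -1.5955e-5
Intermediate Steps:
1/(-92811 + R) = 1/(-92811 + 30135) = 1/(-62676) = -1/62676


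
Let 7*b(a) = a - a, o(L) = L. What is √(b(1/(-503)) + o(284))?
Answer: 2*√71 ≈ 16.852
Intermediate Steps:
b(a) = 0 (b(a) = (a - a)/7 = (⅐)*0 = 0)
√(b(1/(-503)) + o(284)) = √(0 + 284) = √284 = 2*√71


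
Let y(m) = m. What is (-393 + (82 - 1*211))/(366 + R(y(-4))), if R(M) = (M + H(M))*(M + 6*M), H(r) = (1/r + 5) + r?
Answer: -522/457 ≈ -1.1422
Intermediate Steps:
H(r) = 5 + r + 1/r (H(r) = (5 + 1/r) + r = 5 + r + 1/r)
R(M) = 7*M*(5 + 1/M + 2*M) (R(M) = (M + (5 + M + 1/M))*(M + 6*M) = (5 + 1/M + 2*M)*(7*M) = 7*M*(5 + 1/M + 2*M))
(-393 + (82 - 1*211))/(366 + R(y(-4))) = (-393 + (82 - 1*211))/(366 + (7 + 14*(-4)² + 35*(-4))) = (-393 + (82 - 211))/(366 + (7 + 14*16 - 140)) = (-393 - 129)/(366 + (7 + 224 - 140)) = -522/(366 + 91) = -522/457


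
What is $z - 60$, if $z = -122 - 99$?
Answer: $-281$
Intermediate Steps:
$z = -221$ ($z = -122 - 99 = -221$)
$z - 60 = -221 - 60 = -281$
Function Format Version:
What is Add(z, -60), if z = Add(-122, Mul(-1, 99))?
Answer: -281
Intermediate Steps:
z = -221 (z = Add(-122, -99) = -221)
Add(z, -60) = Add(-221, -60) = -281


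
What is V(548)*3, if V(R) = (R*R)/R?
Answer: 1644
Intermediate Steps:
V(R) = R (V(R) = R²/R = R)
V(548)*3 = 548*3 = 1644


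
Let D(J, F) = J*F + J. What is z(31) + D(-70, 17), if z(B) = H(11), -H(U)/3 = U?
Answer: -1293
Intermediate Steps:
H(U) = -3*U
D(J, F) = J + F*J (D(J, F) = F*J + J = J + F*J)
z(B) = -33 (z(B) = -3*11 = -33)
z(31) + D(-70, 17) = -33 - 70*(1 + 17) = -33 - 70*18 = -33 - 1260 = -1293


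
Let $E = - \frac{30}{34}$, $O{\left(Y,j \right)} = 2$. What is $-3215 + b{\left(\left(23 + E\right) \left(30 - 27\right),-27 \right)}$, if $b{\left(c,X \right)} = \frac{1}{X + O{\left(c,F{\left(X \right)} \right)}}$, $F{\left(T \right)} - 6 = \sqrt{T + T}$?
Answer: $- \frac{80376}{25} \approx -3215.0$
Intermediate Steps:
$F{\left(T \right)} = 6 + \sqrt{2} \sqrt{T}$ ($F{\left(T \right)} = 6 + \sqrt{T + T} = 6 + \sqrt{2 T} = 6 + \sqrt{2} \sqrt{T}$)
$E = - \frac{15}{17}$ ($E = \left(-30\right) \frac{1}{34} = - \frac{15}{17} \approx -0.88235$)
$b{\left(c,X \right)} = \frac{1}{2 + X}$ ($b{\left(c,X \right)} = \frac{1}{X + 2} = \frac{1}{2 + X}$)
$-3215 + b{\left(\left(23 + E\right) \left(30 - 27\right),-27 \right)} = -3215 + \frac{1}{2 - 27} = -3215 + \frac{1}{-25} = -3215 - \frac{1}{25} = - \frac{80376}{25}$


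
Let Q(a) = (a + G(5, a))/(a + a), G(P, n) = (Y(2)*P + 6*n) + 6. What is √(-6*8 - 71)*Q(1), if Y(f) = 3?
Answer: 14*I*√119 ≈ 152.72*I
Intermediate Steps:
G(P, n) = 6 + 3*P + 6*n (G(P, n) = (3*P + 6*n) + 6 = 6 + 3*P + 6*n)
Q(a) = (21 + 7*a)/(2*a) (Q(a) = (a + (6 + 3*5 + 6*a))/(a + a) = (a + (6 + 15 + 6*a))/((2*a)) = (a + (21 + 6*a))*(1/(2*a)) = (21 + 7*a)*(1/(2*a)) = (21 + 7*a)/(2*a))
√(-6*8 - 71)*Q(1) = √(-6*8 - 71)*((7/2)*(3 + 1)/1) = √(-48 - 71)*((7/2)*1*4) = √(-119)*14 = (I*√119)*14 = 14*I*√119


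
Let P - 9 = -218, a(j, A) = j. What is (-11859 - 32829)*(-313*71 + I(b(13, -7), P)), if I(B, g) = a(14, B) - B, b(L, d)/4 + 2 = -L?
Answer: 989794512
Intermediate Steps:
b(L, d) = -8 - 4*L (b(L, d) = -8 + 4*(-L) = -8 - 4*L)
P = -209 (P = 9 - 218 = -209)
I(B, g) = 14 - B
(-11859 - 32829)*(-313*71 + I(b(13, -7), P)) = (-11859 - 32829)*(-313*71 + (14 - (-8 - 4*13))) = -44688*(-22223 + (14 - (-8 - 52))) = -44688*(-22223 + (14 - 1*(-60))) = -44688*(-22223 + (14 + 60)) = -44688*(-22223 + 74) = -44688*(-22149) = 989794512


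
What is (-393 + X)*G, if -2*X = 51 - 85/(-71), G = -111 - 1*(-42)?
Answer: 2053164/71 ≈ 28918.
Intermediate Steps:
G = -69 (G = -111 + 42 = -69)
X = -1853/71 (X = -(51 - 85/(-71))/2 = -(51 - 85*(-1)/71)/2 = -(51 - 1*(-85/71))/2 = -(51 + 85/71)/2 = -1/2*3706/71 = -1853/71 ≈ -26.099)
(-393 + X)*G = (-393 - 1853/71)*(-69) = -29756/71*(-69) = 2053164/71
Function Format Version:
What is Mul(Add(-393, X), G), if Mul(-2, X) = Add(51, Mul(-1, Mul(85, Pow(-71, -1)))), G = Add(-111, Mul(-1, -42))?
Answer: Rational(2053164, 71) ≈ 28918.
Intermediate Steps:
G = -69 (G = Add(-111, 42) = -69)
X = Rational(-1853, 71) (X = Mul(Rational(-1, 2), Add(51, Mul(-1, Mul(85, Pow(-71, -1))))) = Mul(Rational(-1, 2), Add(51, Mul(-1, Mul(85, Rational(-1, 71))))) = Mul(Rational(-1, 2), Add(51, Mul(-1, Rational(-85, 71)))) = Mul(Rational(-1, 2), Add(51, Rational(85, 71))) = Mul(Rational(-1, 2), Rational(3706, 71)) = Rational(-1853, 71) ≈ -26.099)
Mul(Add(-393, X), G) = Mul(Add(-393, Rational(-1853, 71)), -69) = Mul(Rational(-29756, 71), -69) = Rational(2053164, 71)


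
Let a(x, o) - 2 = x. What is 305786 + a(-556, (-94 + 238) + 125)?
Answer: 305232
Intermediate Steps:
a(x, o) = 2 + x
305786 + a(-556, (-94 + 238) + 125) = 305786 + (2 - 556) = 305786 - 554 = 305232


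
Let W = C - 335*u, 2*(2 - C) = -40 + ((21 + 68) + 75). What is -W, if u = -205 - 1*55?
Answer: -87040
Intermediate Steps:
u = -260 (u = -205 - 55 = -260)
C = -60 (C = 2 - (-40 + ((21 + 68) + 75))/2 = 2 - (-40 + (89 + 75))/2 = 2 - (-40 + 164)/2 = 2 - ½*124 = 2 - 62 = -60)
W = 87040 (W = -60 - 335*(-260) = -60 + 87100 = 87040)
-W = -1*87040 = -87040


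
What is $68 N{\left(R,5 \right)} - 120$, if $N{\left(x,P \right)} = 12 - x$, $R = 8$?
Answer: $152$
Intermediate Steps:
$68 N{\left(R,5 \right)} - 120 = 68 \left(12 - 8\right) - 120 = 68 \cdot 4 - 120 = 272 - 120 = 152$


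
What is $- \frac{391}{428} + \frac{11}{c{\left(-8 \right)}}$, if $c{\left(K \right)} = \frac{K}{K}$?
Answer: $\frac{4317}{428} \approx 10.086$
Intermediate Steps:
$c{\left(K \right)} = 1$
$- \frac{391}{428} + \frac{11}{c{\left(-8 \right)}} = - \frac{391}{428} + \frac{11}{1} = \left(-391\right) \frac{1}{428} + 11 \cdot 1 = - \frac{391}{428} + 11 = \frac{4317}{428}$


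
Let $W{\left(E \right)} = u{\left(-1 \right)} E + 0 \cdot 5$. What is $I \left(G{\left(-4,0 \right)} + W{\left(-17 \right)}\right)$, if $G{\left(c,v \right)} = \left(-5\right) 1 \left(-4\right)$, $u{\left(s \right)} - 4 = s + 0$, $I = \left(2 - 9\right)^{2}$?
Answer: $-1519$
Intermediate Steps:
$I = 49$ ($I = \left(-7\right)^{2} = 49$)
$u{\left(s \right)} = 4 + s$ ($u{\left(s \right)} = 4 + \left(s + 0\right) = 4 + s$)
$G{\left(c,v \right)} = 20$ ($G{\left(c,v \right)} = \left(-5\right) \left(-4\right) = 20$)
$W{\left(E \right)} = 3 E$ ($W{\left(E \right)} = \left(4 - 1\right) E + 0 \cdot 5 = 3 E + 0 = 3 E$)
$I \left(G{\left(-4,0 \right)} + W{\left(-17 \right)}\right) = 49 \left(20 + 3 \left(-17\right)\right) = 49 \left(20 - 51\right) = 49 \left(-31\right) = -1519$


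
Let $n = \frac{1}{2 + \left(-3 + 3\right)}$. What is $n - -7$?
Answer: $\frac{15}{2} \approx 7.5$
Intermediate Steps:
$n = \frac{1}{2}$ ($n = \frac{1}{2 + 0} = \frac{1}{2} \approx 0.5$)
$n - -7 = \frac{1}{2} - -7 = \frac{1}{2} + 7 = \frac{15}{2}$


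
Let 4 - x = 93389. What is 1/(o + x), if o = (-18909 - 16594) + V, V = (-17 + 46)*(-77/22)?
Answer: -2/257979 ≈ -7.7526e-6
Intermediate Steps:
V = -203/2 (V = 29*(-77*1/22) = 29*(-7/2) = -203/2 ≈ -101.50)
o = -71209/2 (o = (-18909 - 16594) - 203/2 = -35503 - 203/2 = -71209/2 ≈ -35605.)
x = -93385 (x = 4 - 1*93389 = 4 - 93389 = -93385)
1/(o + x) = 1/(-71209/2 - 93385) = 1/(-257979/2) = -2/257979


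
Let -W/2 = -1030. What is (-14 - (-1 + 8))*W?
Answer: -43260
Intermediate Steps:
W = 2060 (W = -2*(-1030) = 2060)
(-14 - (-1 + 8))*W = (-14 - (-1 + 8))*2060 = (-14 - 1*7)*2060 = (-14 - 7)*2060 = -21*2060 = -43260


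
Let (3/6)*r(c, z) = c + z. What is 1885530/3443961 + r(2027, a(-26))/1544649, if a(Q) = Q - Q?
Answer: 975481282288/1773236971563 ≈ 0.55011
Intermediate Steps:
a(Q) = 0
r(c, z) = 2*c + 2*z (r(c, z) = 2*(c + z) = 2*c + 2*z)
1885530/3443961 + r(2027, a(-26))/1544649 = 1885530/3443961 + (2*2027 + 2*0)/1544649 = 1885530*(1/3443961) + (4054 + 0)*(1/1544649) = 628510/1147987 + 4054*(1/1544649) = 628510/1147987 + 4054/1544649 = 975481282288/1773236971563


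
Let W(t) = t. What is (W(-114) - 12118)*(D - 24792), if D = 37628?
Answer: -157009952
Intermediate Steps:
(W(-114) - 12118)*(D - 24792) = (-114 - 12118)*(37628 - 24792) = -12232*12836 = -157009952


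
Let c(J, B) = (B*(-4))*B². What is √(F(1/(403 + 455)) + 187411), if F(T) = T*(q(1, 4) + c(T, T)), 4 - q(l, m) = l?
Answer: √25391259626545097/368082 ≈ 432.91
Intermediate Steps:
q(l, m) = 4 - l
c(J, B) = -4*B³ (c(J, B) = (-4*B)*B² = -4*B³)
F(T) = T*(3 - 4*T³) (F(T) = T*((4 - 1*1) - 4*T³) = T*((4 - 1) - 4*T³) = T*(3 - 4*T³))
√(F(1/(403 + 455)) + 187411) = √((3 - 4/(403 + 455)³)/(403 + 455) + 187411) = √((3 - 4*(1/858)³)/858 + 187411) = √((3 - 4*1/631628712)/858 + 187411) = √((3 - 1/157907178)/858 + 187411) = √((1/858)*(473721533/157907178) + 187411) = √(473721533/135484358724 + 187411) = √(25391259626545097/135484358724) = √25391259626545097/368082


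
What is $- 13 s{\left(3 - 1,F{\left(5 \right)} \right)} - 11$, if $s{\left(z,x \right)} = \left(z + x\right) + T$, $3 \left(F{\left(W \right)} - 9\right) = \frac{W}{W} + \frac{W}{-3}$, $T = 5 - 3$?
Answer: $- \frac{1594}{9} \approx -177.11$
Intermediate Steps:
$T = 2$
$F{\left(W \right)} = \frac{28}{3} - \frac{W}{9}$ ($F{\left(W \right)} = 9 + \frac{\frac{W}{W} + \frac{W}{-3}}{3} = 9 + \frac{1 + W \left(- \frac{1}{3}\right)}{3} = 9 + \frac{1 - \frac{W}{3}}{3} = 9 - \left(- \frac{1}{3} + \frac{W}{9}\right) = \frac{28}{3} - \frac{W}{9}$)
$s{\left(z,x \right)} = 2 + x + z$ ($s{\left(z,x \right)} = \left(z + x\right) + 2 = \left(x + z\right) + 2 = 2 + x + z$)
$- 13 s{\left(3 - 1,F{\left(5 \right)} \right)} - 11 = - 13 \left(2 + \left(\frac{28}{3} - \frac{5}{9}\right) + \left(3 - 1\right)\right) - 11 = - 13 \left(2 + \left(\frac{28}{3} - \frac{5}{9}\right) + 2\right) - 11 = - 13 \left(2 + \frac{79}{9} + 2\right) - 11 = \left(-13\right) \frac{115}{9} - 11 = - \frac{1495}{9} - 11 = - \frac{1594}{9}$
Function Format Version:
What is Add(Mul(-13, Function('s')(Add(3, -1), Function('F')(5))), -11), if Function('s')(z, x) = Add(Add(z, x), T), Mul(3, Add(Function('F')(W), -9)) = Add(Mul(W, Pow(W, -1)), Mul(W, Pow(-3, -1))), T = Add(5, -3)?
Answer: Rational(-1594, 9) ≈ -177.11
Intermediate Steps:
T = 2
Function('F')(W) = Add(Rational(28, 3), Mul(Rational(-1, 9), W)) (Function('F')(W) = Add(9, Mul(Rational(1, 3), Add(Mul(W, Pow(W, -1)), Mul(W, Pow(-3, -1))))) = Add(9, Mul(Rational(1, 3), Add(1, Mul(W, Rational(-1, 3))))) = Add(9, Mul(Rational(1, 3), Add(1, Mul(Rational(-1, 3), W)))) = Add(9, Add(Rational(1, 3), Mul(Rational(-1, 9), W))) = Add(Rational(28, 3), Mul(Rational(-1, 9), W)))
Function('s')(z, x) = Add(2, x, z) (Function('s')(z, x) = Add(Add(z, x), 2) = Add(Add(x, z), 2) = Add(2, x, z))
Add(Mul(-13, Function('s')(Add(3, -1), Function('F')(5))), -11) = Add(Mul(-13, Add(2, Add(Rational(28, 3), Mul(Rational(-1, 9), 5)), Add(3, -1))), -11) = Add(Mul(-13, Add(2, Add(Rational(28, 3), Rational(-5, 9)), 2)), -11) = Add(Mul(-13, Add(2, Rational(79, 9), 2)), -11) = Add(Mul(-13, Rational(115, 9)), -11) = Add(Rational(-1495, 9), -11) = Rational(-1594, 9)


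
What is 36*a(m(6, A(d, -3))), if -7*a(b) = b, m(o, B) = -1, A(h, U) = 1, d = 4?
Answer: 36/7 ≈ 5.1429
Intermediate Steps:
a(b) = -b/7
36*a(m(6, A(d, -3))) = 36*(-⅐*(-1)) = 36*(⅐) = 36/7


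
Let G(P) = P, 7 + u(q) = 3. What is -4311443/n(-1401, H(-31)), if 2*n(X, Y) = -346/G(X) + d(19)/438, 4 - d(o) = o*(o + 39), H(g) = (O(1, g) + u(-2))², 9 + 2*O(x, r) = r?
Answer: 881888419878/231125 ≈ 3.8156e+6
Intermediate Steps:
O(x, r) = -9/2 + r/2
u(q) = -4 (u(q) = -7 + 3 = -4)
H(g) = (-17/2 + g/2)² (H(g) = ((-9/2 + g/2) - 4)² = (-17/2 + g/2)²)
d(o) = 4 - o*(39 + o) (d(o) = 4 - o*(o + 39) = 4 - o*(39 + o))
n(X, Y) = -183/146 - 173/X (n(X, Y) = (-346/X + (4 - 1*19² - 39*19)/438)/2 = (-346/X + (4 - 1*361 - 741)*(1/438))/2 = (-346/X + (4 - 361 - 741)*(1/438))/2 = (-346/X - 1098*1/438)/2 = (-346/X - 183/73)/2 = (-183/73 - 346/X)/2 = -183/146 - 173/X)
-4311443/n(-1401, H(-31)) = -4311443/(-183/146 - 173/(-1401)) = -4311443/(-183/146 - 173*(-1/1401)) = -4311443/(-183/146 + 173/1401) = -4311443/(-231125/204546) = -4311443*(-204546/231125) = 881888419878/231125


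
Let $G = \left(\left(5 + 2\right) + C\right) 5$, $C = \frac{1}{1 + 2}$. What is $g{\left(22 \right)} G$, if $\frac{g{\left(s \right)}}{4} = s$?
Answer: $\frac{9680}{3} \approx 3226.7$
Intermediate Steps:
$C = \frac{1}{3} \approx 0.33333$
$g{\left(s \right)} = 4 s$
$G = \frac{110}{3}$ ($G = \left(\left(5 + 2\right) + \frac{1}{3}\right) 5 = \left(7 + \frac{1}{3}\right) 5 = \frac{22}{3} \cdot 5 = \frac{110}{3} \approx 36.667$)
$g{\left(22 \right)} G = 4 \cdot 22 \cdot \frac{110}{3} = 88 \cdot \frac{110}{3} = \frac{9680}{3}$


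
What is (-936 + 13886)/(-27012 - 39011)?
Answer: -12950/66023 ≈ -0.19614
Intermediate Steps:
(-936 + 13886)/(-27012 - 39011) = 12950/(-66023) = 12950*(-1/66023) = -12950/66023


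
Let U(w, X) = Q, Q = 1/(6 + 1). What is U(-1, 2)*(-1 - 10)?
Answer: -11/7 ≈ -1.5714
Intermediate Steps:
Q = 1/7 ≈ 0.14286
U(w, X) = 1/7
U(-1, 2)*(-1 - 10) = (-1 - 10)/7 = (1/7)*(-11) = -11/7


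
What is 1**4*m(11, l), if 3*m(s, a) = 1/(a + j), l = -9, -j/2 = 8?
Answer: -1/75 ≈ -0.013333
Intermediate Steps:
j = -16 (j = -2*8 = -16)
m(s, a) = 1/(3*(-16 + a)) (m(s, a) = 1/(3*(a - 16)) = 1/(3*(-16 + a)))
1**4*m(11, l) = 1**4*(1/(3*(-16 - 9))) = 1*((1/3)/(-25)) = 1*((1/3)*(-1/25)) = 1*(-1/75) = -1/75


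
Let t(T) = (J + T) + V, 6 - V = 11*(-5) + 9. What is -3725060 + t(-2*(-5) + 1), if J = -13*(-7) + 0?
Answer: -3724906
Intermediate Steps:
V = 52 (V = 6 - (11*(-5) + 9) = 6 - (-55 + 9) = 6 - 1*(-46) = 6 + 46 = 52)
J = 91 (J = 91 + 0 = 91)
t(T) = 143 + T (t(T) = (91 + T) + 52 = 143 + T)
-3725060 + t(-2*(-5) + 1) = -3725060 + (143 + (-2*(-5) + 1)) = -3725060 + (143 + (10 + 1)) = -3725060 + (143 + 11) = -3725060 + 154 = -3724906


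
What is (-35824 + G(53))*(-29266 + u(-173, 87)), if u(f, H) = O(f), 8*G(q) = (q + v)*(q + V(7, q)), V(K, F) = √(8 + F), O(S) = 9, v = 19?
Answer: 1034147179 - 263313*√61 ≈ 1.0321e+9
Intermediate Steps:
G(q) = (19 + q)*(q + √(8 + q))/8 (G(q) = ((q + 19)*(q + √(8 + q)))/8 = ((19 + q)*(q + √(8 + q)))/8 = (19 + q)*(q + √(8 + q))/8)
u(f, H) = 9
(-35824 + G(53))*(-29266 + u(-173, 87)) = (-35824 + ((⅛)*53² + (19/8)*53 + 19*√(8 + 53)/8 + (⅛)*53*√(8 + 53)))*(-29266 + 9) = (-35824 + ((⅛)*2809 + 1007/8 + 19*√61/8 + (⅛)*53*√61))*(-29257) = (-35824 + (2809/8 + 1007/8 + 19*√61/8 + 53*√61/8))*(-29257) = (-35824 + (477 + 9*√61))*(-29257) = (-35347 + 9*√61)*(-29257) = 1034147179 - 263313*√61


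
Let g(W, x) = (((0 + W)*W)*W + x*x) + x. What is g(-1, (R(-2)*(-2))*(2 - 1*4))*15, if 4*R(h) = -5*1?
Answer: 285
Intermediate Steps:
R(h) = -5/4 (R(h) = (-5*1)/4 = (1/4)*(-5) = -5/4)
g(W, x) = x + W**3 + x**2 (g(W, x) = ((W*W)*W + x**2) + x = (W**2*W + x**2) + x = (W**3 + x**2) + x = x + W**3 + x**2)
g(-1, (R(-2)*(-2))*(2 - 1*4))*15 = ((-5/4*(-2))*(2 - 1*4) + (-1)**3 + ((-5/4*(-2))*(2 - 1*4))**2)*15 = (5*(2 - 4)/2 - 1 + (5*(2 - 4)/2)**2)*15 = ((5/2)*(-2) - 1 + ((5/2)*(-2))**2)*15 = (-5 - 1 + (-5)**2)*15 = (-5 - 1 + 25)*15 = 19*15 = 285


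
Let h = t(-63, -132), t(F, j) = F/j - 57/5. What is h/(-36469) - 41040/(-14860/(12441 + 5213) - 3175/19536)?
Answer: 11356190255347917003/277887982158380 ≈ 40866.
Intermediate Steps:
t(F, j) = -57/5 + F/j (t(F, j) = F/j - 57*⅕ = F/j - 57/5 = -57/5 + F/j)
h = -2403/220 (h = -57/5 - 63/(-132) = -57/5 - 63*(-1/132) = -57/5 + 21/44 = -2403/220 ≈ -10.923)
h/(-36469) - 41040/(-14860/(12441 + 5213) - 3175/19536) = -2403/220/(-36469) - 41040/(-14860/(12441 + 5213) - 3175/19536) = -2403/220*(-1/36469) - 41040/(-14860/17654 - 3175*1/19536) = 2403/8023180 - 41040/(-14860*1/17654 - 3175/19536) = 2403/8023180 - 41040/(-7430/8827 - 3175/19536) = 2403/8023180 - 41040/(-173178205/172444272) = 2403/8023180 - 41040*(-172444272/173178205) = 2403/8023180 + 1415422584576/34635641 = 11356190255347917003/277887982158380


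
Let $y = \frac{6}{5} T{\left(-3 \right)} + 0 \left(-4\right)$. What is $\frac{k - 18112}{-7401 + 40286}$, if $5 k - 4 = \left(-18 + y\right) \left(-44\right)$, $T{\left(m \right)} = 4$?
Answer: $- \frac{449876}{822125} \approx -0.54721$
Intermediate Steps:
$y = \frac{24}{5}$ ($y = \frac{6}{5} \cdot 4 + 0 \left(-4\right) = 6 \cdot \frac{1}{5} \cdot 4 + 0 = \frac{6}{5} \cdot 4 + 0 = \frac{24}{5} + 0 = \frac{24}{5} \approx 4.8$)
$k = \frac{2924}{25}$ ($k = \frac{4}{5} + \frac{\left(-18 + \frac{24}{5}\right) \left(-44\right)}{5} = \frac{4}{5} + \frac{\left(- \frac{66}{5}\right) \left(-44\right)}{5} = \frac{4}{5} + \frac{1}{5} \cdot \frac{2904}{5} = \frac{4}{5} + \frac{2904}{25} = \frac{2924}{25} \approx 116.96$)
$\frac{k - 18112}{-7401 + 40286} = \frac{\frac{2924}{25} - 18112}{-7401 + 40286} = - \frac{449876}{25 \cdot 32885} = \left(- \frac{449876}{25}\right) \frac{1}{32885} = - \frac{449876}{822125}$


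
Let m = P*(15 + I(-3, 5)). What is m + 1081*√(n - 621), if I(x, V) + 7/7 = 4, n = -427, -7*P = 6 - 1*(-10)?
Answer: -288/7 + 2162*I*√262 ≈ -41.143 + 34995.0*I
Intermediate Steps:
P = -16/7 (P = -(6 - 1*(-10))/7 = -(6 + 10)/7 = -⅐*16 = -16/7 ≈ -2.2857)
I(x, V) = 3 (I(x, V) = -1 + 4 = 3)
m = -288/7 (m = -16*(15 + 3)/7 = -16/7*18 = -288/7 ≈ -41.143)
m + 1081*√(n - 621) = -288/7 + 1081*√(-427 - 621) = -288/7 + 1081*√(-1048) = -288/7 + 1081*(2*I*√262) = -288/7 + 2162*I*√262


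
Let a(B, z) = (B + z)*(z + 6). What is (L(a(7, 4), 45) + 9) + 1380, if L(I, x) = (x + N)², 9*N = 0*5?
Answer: 3414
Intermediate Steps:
N = 0 (N = (0*5)/9 = (⅑)*0 = 0)
a(B, z) = (6 + z)*(B + z) (a(B, z) = (B + z)*(6 + z) = (6 + z)*(B + z))
L(I, x) = x² (L(I, x) = (x + 0)² = x²)
(L(a(7, 4), 45) + 9) + 1380 = (45² + 9) + 1380 = (2025 + 9) + 1380 = 2034 + 1380 = 3414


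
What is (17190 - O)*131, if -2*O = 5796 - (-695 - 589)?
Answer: 2715630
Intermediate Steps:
O = -3540 (O = -(5796 - (-695 - 589))/2 = -(5796 - 1*(-1284))/2 = -(5796 + 1284)/2 = -1/2*7080 = -3540)
(17190 - O)*131 = (17190 - 1*(-3540))*131 = (17190 + 3540)*131 = 20730*131 = 2715630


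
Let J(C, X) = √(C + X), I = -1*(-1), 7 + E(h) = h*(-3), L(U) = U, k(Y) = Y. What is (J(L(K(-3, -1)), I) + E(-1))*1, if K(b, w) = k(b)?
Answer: -4 + I*√2 ≈ -4.0 + 1.4142*I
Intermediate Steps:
K(b, w) = b
E(h) = -7 - 3*h (E(h) = -7 + h*(-3) = -7 - 3*h)
I = 1
(J(L(K(-3, -1)), I) + E(-1))*1 = (√(-3 + 1) + (-7 - 3*(-1)))*1 = (√(-2) + (-7 + 3))*1 = (I*√2 - 4)*1 = (-4 + I*√2)*1 = -4 + I*√2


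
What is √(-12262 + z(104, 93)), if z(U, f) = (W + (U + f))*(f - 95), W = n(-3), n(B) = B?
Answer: 5*I*√506 ≈ 112.47*I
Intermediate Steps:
W = -3
z(U, f) = (-95 + f)*(-3 + U + f) (z(U, f) = (-3 + (U + f))*(f - 95) = (-3 + U + f)*(-95 + f) = (-95 + f)*(-3 + U + f))
√(-12262 + z(104, 93)) = √(-12262 + (285 + 93² - 98*93 - 95*104 + 104*93)) = √(-12262 + (285 + 8649 - 9114 - 9880 + 9672)) = √(-12262 - 388) = √(-12650) = 5*I*√506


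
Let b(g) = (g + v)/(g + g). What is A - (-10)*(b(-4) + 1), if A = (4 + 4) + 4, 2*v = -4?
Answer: 59/2 ≈ 29.500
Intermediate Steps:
v = -2 (v = (½)*(-4) = -2)
b(g) = (-2 + g)/(2*g) (b(g) = (g - 2)/(g + g) = (-2 + g)/((2*g)) = (-2 + g)*(1/(2*g)) = (-2 + g)/(2*g))
A = 12 (A = 8 + 4 = 12)
A - (-10)*(b(-4) + 1) = 12 - (-10)*((½)*(-2 - 4)/(-4) + 1) = 12 - (-10)*((½)*(-¼)*(-6) + 1) = 12 - (-10)*(¾ + 1) = 12 - (-10)*7/4 = 12 - 5*(-7/2) = 12 + 35/2 = 59/2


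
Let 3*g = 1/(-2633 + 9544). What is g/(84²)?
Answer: 1/146292048 ≈ 6.8356e-9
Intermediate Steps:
g = 1/20733 (g = 1/(3*(-2633 + 9544)) = (⅓)/6911 = (⅓)*(1/6911) = 1/20733 ≈ 4.8232e-5)
g/(84²) = 1/(20733*(84²)) = (1/20733)/7056 = (1/20733)*(1/7056) = 1/146292048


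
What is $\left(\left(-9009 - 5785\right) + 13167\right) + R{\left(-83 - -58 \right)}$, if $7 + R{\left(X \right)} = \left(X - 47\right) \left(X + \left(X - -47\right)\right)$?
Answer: $-1418$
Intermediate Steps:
$R{\left(X \right)} = -7 + \left(-47 + X\right) \left(47 + 2 X\right)$ ($R{\left(X \right)} = -7 + \left(X - 47\right) \left(X + \left(X - -47\right)\right) = -7 + \left(-47 + X\right) \left(X + \left(X + 47\right)\right) = -7 + \left(-47 + X\right) \left(X + \left(47 + X\right)\right) = -7 + \left(-47 + X\right) \left(47 + 2 X\right)$)
$\left(\left(-9009 - 5785\right) + 13167\right) + R{\left(-83 - -58 \right)} = \left(\left(-9009 - 5785\right) + 13167\right) - \left(2216 - 2 \left(-83 - -58\right)^{2} + 47 \left(-83 - -58\right)\right) = \left(-14794 + 13167\right) - \left(2216 - 2 \left(-83 + 58\right)^{2} + 47 \left(-83 + 58\right)\right) = -1627 - \left(1041 - 1250\right) = -1627 + \left(-2216 + 1175 + 2 \cdot 625\right) = -1627 + \left(-2216 + 1175 + 1250\right) = -1627 + 209 = -1418$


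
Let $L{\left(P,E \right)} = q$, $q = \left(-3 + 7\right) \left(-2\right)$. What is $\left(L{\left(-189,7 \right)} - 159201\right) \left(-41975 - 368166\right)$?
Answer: $65298138469$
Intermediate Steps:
$q = -8$ ($q = 4 \left(-2\right) = -8$)
$L{\left(P,E \right)} = -8$
$\left(L{\left(-189,7 \right)} - 159201\right) \left(-41975 - 368166\right) = \left(-8 - 159201\right) \left(-41975 - 368166\right) = \left(-159209\right) \left(-410141\right) = 65298138469$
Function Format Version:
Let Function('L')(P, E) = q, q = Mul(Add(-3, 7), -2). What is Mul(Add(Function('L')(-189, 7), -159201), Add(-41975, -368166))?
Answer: 65298138469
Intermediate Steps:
q = -8 (q = Mul(4, -2) = -8)
Function('L')(P, E) = -8
Mul(Add(Function('L')(-189, 7), -159201), Add(-41975, -368166)) = Mul(Add(-8, -159201), Add(-41975, -368166)) = Mul(-159209, -410141) = 65298138469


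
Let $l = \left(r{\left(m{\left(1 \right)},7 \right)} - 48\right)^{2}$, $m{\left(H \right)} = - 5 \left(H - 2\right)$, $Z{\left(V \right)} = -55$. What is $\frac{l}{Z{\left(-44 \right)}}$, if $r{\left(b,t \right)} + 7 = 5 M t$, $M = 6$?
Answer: $- \frac{4805}{11} \approx -436.82$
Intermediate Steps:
$m{\left(H \right)} = 10 - 5 H$ ($m{\left(H \right)} = - 5 \left(-2 + H\right) = 10 - 5 H$)
$r{\left(b,t \right)} = -7 + 30 t$ ($r{\left(b,t \right)} = -7 + 5 \cdot 6 t = -7 + 30 t$)
$l = 24025$ ($l = \left(\left(-7 + 30 \cdot 7\right) - 48\right)^{2} = \left(\left(-7 + 210\right) - 48\right)^{2} = \left(203 - 48\right)^{2} = 155^{2} = 24025$)
$\frac{l}{Z{\left(-44 \right)}} = \frac{24025}{-55} = 24025 \left(- \frac{1}{55}\right) = - \frac{4805}{11}$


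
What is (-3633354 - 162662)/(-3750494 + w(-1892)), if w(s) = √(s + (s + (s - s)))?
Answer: 323566709816/319686482905 + 1898008*I*√946/3516551311955 ≈ 1.0121 + 1.6601e-5*I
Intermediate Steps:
w(s) = √2*√s (w(s) = √(s + (s + 0)) = √(s + s) = √(2*s) = √2*√s)
(-3633354 - 162662)/(-3750494 + w(-1892)) = (-3633354 - 162662)/(-3750494 + √2*√(-1892)) = -3796016/(-3750494 + √2*(2*I*√473)) = -3796016/(-3750494 + 2*I*√946)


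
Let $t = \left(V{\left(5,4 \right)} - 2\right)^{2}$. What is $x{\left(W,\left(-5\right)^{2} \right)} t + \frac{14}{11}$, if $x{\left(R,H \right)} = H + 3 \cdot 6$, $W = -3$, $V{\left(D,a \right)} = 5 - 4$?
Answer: $\frac{487}{11} \approx 44.273$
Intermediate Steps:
$V{\left(D,a \right)} = 1$
$x{\left(R,H \right)} = 18 + H$ ($x{\left(R,H \right)} = H + 18 = 18 + H$)
$t = 1$ ($t = \left(1 - 2\right)^{2} = \left(-1\right)^{2} = 1$)
$x{\left(W,\left(-5\right)^{2} \right)} t + \frac{14}{11} = \left(18 + \left(-5\right)^{2}\right) 1 + \frac{14}{11} = \left(18 + 25\right) 1 + 14 \cdot \frac{1}{11} = 43 \cdot 1 + \frac{14}{11} = 43 + \frac{14}{11} = \frac{487}{11}$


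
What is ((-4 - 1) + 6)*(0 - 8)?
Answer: -8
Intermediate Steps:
((-4 - 1) + 6)*(0 - 8) = (-5 + 6)*(-8) = 1*(-8) = -8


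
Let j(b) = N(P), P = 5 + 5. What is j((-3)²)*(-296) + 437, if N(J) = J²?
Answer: -29163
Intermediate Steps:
P = 10
j(b) = 100 (j(b) = 10² = 100)
j((-3)²)*(-296) + 437 = 100*(-296) + 437 = -29600 + 437 = -29163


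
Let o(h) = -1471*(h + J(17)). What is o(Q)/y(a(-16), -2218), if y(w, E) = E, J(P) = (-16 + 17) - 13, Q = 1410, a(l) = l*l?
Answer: 1028229/1109 ≈ 927.17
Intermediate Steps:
a(l) = l**2
J(P) = -12 (J(P) = 1 - 13 = -12)
o(h) = 17652 - 1471*h (o(h) = -1471*(h - 12) = -1471*(-12 + h) = 17652 - 1471*h)
o(Q)/y(a(-16), -2218) = (17652 - 1471*1410)/(-2218) = (17652 - 2074110)*(-1/2218) = -2056458*(-1/2218) = 1028229/1109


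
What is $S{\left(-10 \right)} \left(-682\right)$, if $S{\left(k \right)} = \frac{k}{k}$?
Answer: $-682$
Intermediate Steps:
$S{\left(k \right)} = 1$
$S{\left(-10 \right)} \left(-682\right) = 1 \left(-682\right) = -682$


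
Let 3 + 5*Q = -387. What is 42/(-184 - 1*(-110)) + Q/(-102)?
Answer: 124/629 ≈ 0.19714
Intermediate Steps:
Q = -78 (Q = -3/5 + (1/5)*(-387) = -3/5 - 387/5 = -78)
42/(-184 - 1*(-110)) + Q/(-102) = 42/(-184 - 1*(-110)) - 78/(-102) = 42/(-184 + 110) - 78*(-1/102) = 42/(-74) + 13/17 = 42*(-1/74) + 13/17 = -21/37 + 13/17 = 124/629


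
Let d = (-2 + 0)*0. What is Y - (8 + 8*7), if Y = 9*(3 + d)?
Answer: -37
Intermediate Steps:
d = 0 (d = -2*0 = 0)
Y = 27 (Y = 9*(3 + 0) = 9*3 = 27)
Y - (8 + 8*7) = 27 - (8 + 8*7) = 27 - (8 + 56) = 27 - 1*64 = 27 - 64 = -37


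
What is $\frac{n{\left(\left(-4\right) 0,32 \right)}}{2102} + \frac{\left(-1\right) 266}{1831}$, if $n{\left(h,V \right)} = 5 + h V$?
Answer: $- \frac{549977}{3848762} \approx -0.1429$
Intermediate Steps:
$n{\left(h,V \right)} = 5 + V h$
$\frac{n{\left(\left(-4\right) 0,32 \right)}}{2102} + \frac{\left(-1\right) 266}{1831} = \frac{5 + 32 \left(\left(-4\right) 0\right)}{2102} + \frac{\left(-1\right) 266}{1831} = \left(5 + 32 \cdot 0\right) \frac{1}{2102} - \frac{266}{1831} = \left(5 + 0\right) \frac{1}{2102} - \frac{266}{1831} = 5 \cdot \frac{1}{2102} - \frac{266}{1831} = \frac{5}{2102} - \frac{266}{1831} = - \frac{549977}{3848762}$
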